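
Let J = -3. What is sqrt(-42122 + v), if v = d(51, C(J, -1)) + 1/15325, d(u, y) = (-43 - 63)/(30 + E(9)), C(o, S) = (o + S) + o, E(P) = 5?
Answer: 3*I*sqrt(2154540866667)/21455 ≈ 205.24*I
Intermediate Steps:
C(o, S) = S + 2*o (C(o, S) = (S + o) + o = S + 2*o)
d(u, y) = -106/35 (d(u, y) = (-43 - 63)/(30 + 5) = -106/35)
v = -324883/107275 (v = -106/35 + 1/15325 = -324883/107275 ≈ -3.0285)
sqrt(-42122 + v) = sqrt(-42122 - 324883/107275) = sqrt(-4518962433/107275) = 3*I*sqrt(2154540866667)/21455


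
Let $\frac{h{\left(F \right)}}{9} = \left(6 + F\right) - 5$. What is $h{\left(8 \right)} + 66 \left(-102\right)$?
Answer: $-6651$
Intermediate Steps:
$h{\left(F \right)} = 9 + 9 F$ ($h{\left(F \right)} = 9 \left(\left(6 + F\right) - 5\right) = 9 \left(1 + F\right) = 9 + 9 F$)
$h{\left(8 \right)} + 66 \left(-102\right) = \left(9 + 9 \cdot 8\right) + 66 \left(-102\right) = \left(9 + 72\right) - 6732 = 81 - 6732 = -6651$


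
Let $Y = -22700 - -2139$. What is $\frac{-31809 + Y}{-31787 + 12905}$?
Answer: $\frac{26185}{9441} \approx 2.7735$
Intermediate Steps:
$Y = -20561$ ($Y = -22700 + 2139 = -20561$)
$\frac{-31809 + Y}{-31787 + 12905} = \frac{-31809 - 20561}{-31787 + 12905} = - \frac{52370}{-18882} = \left(-52370\right) \left(- \frac{1}{18882}\right) = \frac{26185}{9441}$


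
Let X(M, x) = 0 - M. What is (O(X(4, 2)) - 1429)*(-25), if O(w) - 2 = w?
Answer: 35775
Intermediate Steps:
X(M, x) = -M
O(w) = 2 + w
(O(X(4, 2)) - 1429)*(-25) = ((2 - 1*4) - 1429)*(-25) = ((2 - 4) - 1429)*(-25) = (-2 - 1429)*(-25) = -1431*(-25) = 35775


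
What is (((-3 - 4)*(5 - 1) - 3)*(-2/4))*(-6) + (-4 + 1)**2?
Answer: -84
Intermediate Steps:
(((-3 - 4)*(5 - 1) - 3)*(-2/4))*(-6) + (-4 + 1)**2 = ((-7*4 - 3)*(-2*1/4))*(-6) + (-3)**2 = ((-28 - 3)*(-1/2))*(-6) + 9 = -31*(-1/2)*(-6) + 9 = (31/2)*(-6) + 9 = -93 + 9 = -84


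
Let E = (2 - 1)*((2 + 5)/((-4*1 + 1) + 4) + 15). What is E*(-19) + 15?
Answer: -403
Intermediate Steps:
E = 22 (E = 1*(7/((-4 + 1) + 4) + 15) = 1*(7/(-3 + 4) + 15) = 1*(7/1 + 15) = 1*(7*1 + 15) = 1*(7 + 15) = 1*22 = 22)
E*(-19) + 15 = 22*(-19) + 15 = -418 + 15 = -403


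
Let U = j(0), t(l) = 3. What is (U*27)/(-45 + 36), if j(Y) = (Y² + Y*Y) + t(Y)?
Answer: -9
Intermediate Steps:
j(Y) = 3 + 2*Y² (j(Y) = (Y² + Y*Y) + 3 = (Y² + Y²) + 3 = 2*Y² + 3 = 3 + 2*Y²)
U = 3 (U = 3 + 2*0² = 3 + 2*0 = 3 + 0 = 3)
(U*27)/(-45 + 36) = (3*27)/(-45 + 36) = 81/(-9) = 81*(-⅑) = -9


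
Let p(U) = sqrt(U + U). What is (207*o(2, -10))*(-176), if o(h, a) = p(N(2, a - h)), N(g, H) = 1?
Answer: -36432*sqrt(2) ≈ -51523.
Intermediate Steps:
p(U) = sqrt(2)*sqrt(U) (p(U) = sqrt(2*U) = sqrt(2)*sqrt(U))
o(h, a) = sqrt(2) (o(h, a) = sqrt(2)*sqrt(1) = sqrt(2)*1 = sqrt(2))
(207*o(2, -10))*(-176) = (207*sqrt(2))*(-176) = -36432*sqrt(2)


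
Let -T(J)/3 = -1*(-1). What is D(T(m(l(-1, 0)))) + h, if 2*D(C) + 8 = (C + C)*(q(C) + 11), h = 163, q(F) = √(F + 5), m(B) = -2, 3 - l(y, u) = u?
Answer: 126 - 3*√2 ≈ 121.76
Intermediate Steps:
l(y, u) = 3 - u
q(F) = √(5 + F)
T(J) = -3 (T(J) = -(-3)*(-1) = -3*1 = -3)
D(C) = -4 + C*(11 + √(5 + C)) (D(C) = -4 + ((C + C)*(√(5 + C) + 11))/2 = -4 + ((2*C)*(11 + √(5 + C)))/2 = -4 + (2*C*(11 + √(5 + C)))/2 = -4 + C*(11 + √(5 + C)))
D(T(m(l(-1, 0)))) + h = (-4 + 11*(-3) - 3*√(5 - 3)) + 163 = (-4 - 33 - 3*√2) + 163 = (-37 - 3*√2) + 163 = 126 - 3*√2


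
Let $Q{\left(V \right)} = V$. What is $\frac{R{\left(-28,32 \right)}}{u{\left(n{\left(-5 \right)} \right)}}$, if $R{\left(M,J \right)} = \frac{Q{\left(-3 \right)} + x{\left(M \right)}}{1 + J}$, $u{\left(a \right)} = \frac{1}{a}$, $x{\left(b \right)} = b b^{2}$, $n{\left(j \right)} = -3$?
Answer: $\frac{21955}{11} \approx 1995.9$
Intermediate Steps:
$x{\left(b \right)} = b^{3}$
$R{\left(M,J \right)} = \frac{-3 + M^{3}}{1 + J}$
$\frac{R{\left(-28,32 \right)}}{u{\left(n{\left(-5 \right)} \right)}} = \frac{\frac{1}{1 + 32} \left(-3 + \left(-28\right)^{3}\right)}{\frac{1}{-3}} = \frac{\frac{1}{33} \left(-3 - 21952\right)}{- \frac{1}{3}} = \frac{1}{33} \left(-21955\right) \left(-3\right) = \left(- \frac{21955}{33}\right) \left(-3\right) = \frac{21955}{11}$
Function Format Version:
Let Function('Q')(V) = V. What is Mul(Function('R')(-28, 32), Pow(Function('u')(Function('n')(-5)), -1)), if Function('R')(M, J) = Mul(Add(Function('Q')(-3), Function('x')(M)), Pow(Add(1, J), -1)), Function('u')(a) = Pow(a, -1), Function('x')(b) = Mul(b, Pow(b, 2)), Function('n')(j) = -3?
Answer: Rational(21955, 11) ≈ 1995.9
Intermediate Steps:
Function('x')(b) = Pow(b, 3)
Function('R')(M, J) = Mul(Pow(Add(1, J), -1), Add(-3, Pow(M, 3))) (Function('R')(M, J) = Mul(Add(-3, Pow(M, 3)), Pow(Add(1, J), -1)) = Mul(Pow(Add(1, J), -1), Add(-3, Pow(M, 3))))
Mul(Function('R')(-28, 32), Pow(Function('u')(Function('n')(-5)), -1)) = Mul(Mul(Pow(Add(1, 32), -1), Add(-3, Pow(-28, 3))), Pow(Pow(-3, -1), -1)) = Mul(Mul(Pow(33, -1), Add(-3, -21952)), Pow(Rational(-1, 3), -1)) = Mul(Mul(Rational(1, 33), -21955), -3) = Mul(Rational(-21955, 33), -3) = Rational(21955, 11)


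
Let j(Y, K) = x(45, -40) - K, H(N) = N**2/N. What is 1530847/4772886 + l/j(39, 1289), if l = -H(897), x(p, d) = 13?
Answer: 3117319757/3045101268 ≈ 1.0237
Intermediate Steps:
H(N) = N
l = -897 (l = -1*897 = -897)
j(Y, K) = 13 - K
1530847/4772886 + l/j(39, 1289) = 1530847/4772886 - 897/(13 - 1*1289) = 1530847*(1/4772886) - 897/(13 - 1289) = 1530847/4772886 - 897/(-1276) = 1530847/4772886 - 897*(-1/1276) = 1530847/4772886 + 897/1276 = 3117319757/3045101268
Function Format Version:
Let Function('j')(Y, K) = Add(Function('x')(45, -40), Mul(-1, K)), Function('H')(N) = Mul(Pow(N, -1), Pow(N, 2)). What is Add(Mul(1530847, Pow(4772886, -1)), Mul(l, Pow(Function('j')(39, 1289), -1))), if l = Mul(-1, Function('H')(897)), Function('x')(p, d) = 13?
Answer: Rational(3117319757, 3045101268) ≈ 1.0237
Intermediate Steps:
Function('H')(N) = N
l = -897 (l = Mul(-1, 897) = -897)
Function('j')(Y, K) = Add(13, Mul(-1, K))
Add(Mul(1530847, Pow(4772886, -1)), Mul(l, Pow(Function('j')(39, 1289), -1))) = Add(Mul(1530847, Pow(4772886, -1)), Mul(-897, Pow(Add(13, Mul(-1, 1289)), -1))) = Add(Mul(1530847, Rational(1, 4772886)), Mul(-897, Pow(Add(13, -1289), -1))) = Add(Rational(1530847, 4772886), Mul(-897, Pow(-1276, -1))) = Add(Rational(1530847, 4772886), Mul(-897, Rational(-1, 1276))) = Add(Rational(1530847, 4772886), Rational(897, 1276)) = Rational(3117319757, 3045101268)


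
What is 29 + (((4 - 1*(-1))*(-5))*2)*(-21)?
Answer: 1079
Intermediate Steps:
29 + (((4 - 1*(-1))*(-5))*2)*(-21) = 29 + (((4 + 1)*(-5))*2)*(-21) = 29 + ((5*(-5))*2)*(-21) = 29 - 25*2*(-21) = 29 - 50*(-21) = 29 + 1050 = 1079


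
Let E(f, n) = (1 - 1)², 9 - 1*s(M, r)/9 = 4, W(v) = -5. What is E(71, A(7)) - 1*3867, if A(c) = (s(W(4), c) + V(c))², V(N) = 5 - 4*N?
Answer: -3867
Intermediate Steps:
s(M, r) = 45 (s(M, r) = 81 - 9*4 = 81 - 36 = 45)
A(c) = (50 - 4*c)² (A(c) = (45 + (5 - 4*c))² = (50 - 4*c)²)
E(f, n) = 0 (E(f, n) = 0² = 0)
E(71, A(7)) - 1*3867 = 0 - 1*3867 = 0 - 3867 = -3867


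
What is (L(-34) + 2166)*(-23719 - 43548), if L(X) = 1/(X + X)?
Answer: -9907554629/68 ≈ -1.4570e+8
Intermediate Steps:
L(X) = 1/(2*X)
(L(-34) + 2166)*(-23719 - 43548) = ((1/2)/(-34) + 2166)*(-23719 - 43548) = ((1/2)*(-1/34) + 2166)*(-67267) = (-1/68 + 2166)*(-67267) = (147287/68)*(-67267) = -9907554629/68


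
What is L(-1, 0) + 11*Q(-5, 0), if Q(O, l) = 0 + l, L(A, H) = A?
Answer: -1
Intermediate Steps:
Q(O, l) = l
L(-1, 0) + 11*Q(-5, 0) = -1 + 11*0 = -1 + 0 = -1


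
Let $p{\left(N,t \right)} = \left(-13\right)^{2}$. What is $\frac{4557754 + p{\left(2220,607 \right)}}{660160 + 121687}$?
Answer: $\frac{4557923}{781847} \approx 5.8297$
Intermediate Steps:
$p{\left(N,t \right)} = 169$
$\frac{4557754 + p{\left(2220,607 \right)}}{660160 + 121687} = \frac{4557754 + 169}{660160 + 121687} = \frac{4557923}{781847}$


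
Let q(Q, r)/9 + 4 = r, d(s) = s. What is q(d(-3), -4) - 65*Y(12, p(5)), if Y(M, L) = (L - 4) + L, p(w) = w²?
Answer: -3062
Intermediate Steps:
q(Q, r) = -36 + 9*r
Y(M, L) = -4 + 2*L (Y(M, L) = (-4 + L) + L = -4 + 2*L)
q(d(-3), -4) - 65*Y(12, p(5)) = (-36 + 9*(-4)) - 65*(-4 + 2*5²) = (-36 - 36) - 65*(-4 + 2*25) = -72 - 65*(-4 + 50) = -72 - 65*46 = -72 - 2990 = -3062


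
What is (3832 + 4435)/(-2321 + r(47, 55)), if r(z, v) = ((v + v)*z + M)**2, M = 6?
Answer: 8267/26788655 ≈ 0.00030860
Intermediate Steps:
r(z, v) = (6 + 2*v*z)**2 (r(z, v) = ((v + v)*z + 6)**2 = ((2*v)*z + 6)**2 = (2*v*z + 6)**2 = (6 + 2*v*z)**2)
(3832 + 4435)/(-2321 + r(47, 55)) = (3832 + 4435)/(-2321 + 4*(3 + 55*47)**2) = 8267/(-2321 + 4*(3 + 2585)**2) = 8267/(-2321 + 4*2588**2) = 8267/(-2321 + 4*6697744) = 8267/(-2321 + 26790976) = 8267/26788655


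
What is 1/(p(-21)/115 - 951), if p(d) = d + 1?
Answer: -23/21877 ≈ -0.0010513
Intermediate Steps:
p(d) = 1 + d
1/(p(-21)/115 - 951) = 1/((1 - 21)/115 - 951) = 1/(-20*1/115 - 951) = 1/(-4/23 - 951) = 1/(-21877/23) = -23/21877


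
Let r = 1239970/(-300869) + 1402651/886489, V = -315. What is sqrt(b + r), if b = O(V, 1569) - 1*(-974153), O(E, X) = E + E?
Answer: 2*sqrt(17313572089767935703063198403)/266717058941 ≈ 986.67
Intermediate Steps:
O(E, X) = 2*E
r = -677205561611/266717058941 (r = 1239970*(-1/300869) + 1402651*(1/886489) = -1239970/300869 + 1402651/886489 = -677205561611/266717058941 ≈ -2.5390)
b = 973523 (b = 2*(-315) - 1*(-974153) = -630 + 974153 = 973523)
sqrt(b + r) = sqrt(973523 - 677205561611/266717058941) = sqrt(259654514165857532/266717058941) = 2*sqrt(17313572089767935703063198403)/266717058941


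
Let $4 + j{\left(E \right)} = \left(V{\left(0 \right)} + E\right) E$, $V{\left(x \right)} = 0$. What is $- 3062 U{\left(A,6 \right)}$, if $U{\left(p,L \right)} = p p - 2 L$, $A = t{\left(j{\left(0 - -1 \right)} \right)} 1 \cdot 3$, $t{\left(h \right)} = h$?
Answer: $-211278$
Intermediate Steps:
$j{\left(E \right)} = -4 + E^{2}$ ($j{\left(E \right)} = -4 + \left(0 + E\right) E = -4 + E E = -4 + E^{2}$)
$A = -9$ ($A = \left(-4 + \left(0 - -1\right)^{2}\right) 1 \cdot 3 = \left(-4 + \left(0 + 1\right)^{2}\right) 3 = \left(-4 + 1^{2}\right) 3 = \left(-4 + 1\right) 3 = \left(-3\right) 3 = -9$)
$U{\left(p,L \right)} = p^{2} - 2 L$
$- 3062 U{\left(A,6 \right)} = - 3062 \left(\left(-9\right)^{2} - 12\right) = - 3062 \left(81 - 12\right) = \left(-3062\right) 69 = -211278$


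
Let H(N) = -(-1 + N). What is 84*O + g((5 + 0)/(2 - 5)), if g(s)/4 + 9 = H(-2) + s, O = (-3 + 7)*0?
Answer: -92/3 ≈ -30.667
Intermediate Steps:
O = 0 (O = 4*0 = 0)
H(N) = 1 - N
g(s) = -24 + 4*s (g(s) = -36 + 4*((1 - 1*(-2)) + s) = -36 + 4*((1 + 2) + s) = -36 + 4*(3 + s) = -36 + (12 + 4*s) = -24 + 4*s)
84*O + g((5 + 0)/(2 - 5)) = 84*0 + (-24 + 4*((5 + 0)/(2 - 5))) = 0 + (-24 + 4*(5/(-3))) = 0 + (-24 + 4*(5*(-1/3))) = 0 + (-24 + 4*(-5/3)) = 0 + (-24 - 20/3) = 0 - 92/3 = -92/3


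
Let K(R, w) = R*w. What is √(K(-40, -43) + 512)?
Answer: 6*√62 ≈ 47.244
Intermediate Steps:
√(K(-40, -43) + 512) = √(-40*(-43) + 512) = √(1720 + 512) = √2232 = 6*√62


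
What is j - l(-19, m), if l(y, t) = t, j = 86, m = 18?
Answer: 68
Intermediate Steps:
j - l(-19, m) = 86 - 1*18 = 86 - 18 = 68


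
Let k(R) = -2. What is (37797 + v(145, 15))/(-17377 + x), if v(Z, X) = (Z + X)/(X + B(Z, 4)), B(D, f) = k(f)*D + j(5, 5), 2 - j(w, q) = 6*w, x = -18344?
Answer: -11452331/10823463 ≈ -1.0581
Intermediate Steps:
j(w, q) = 2 - 6*w
B(D, f) = -28 - 2*D (B(D, f) = -2*D + (2 - 6*5) = -2*D + (2 - 30) = -2*D - 28 = -28 - 2*D)
v(Z, X) = (X + Z)/(-28 + X - 2*Z) (v(Z, X) = (Z + X)/(X + (-28 - 2*Z)) = (X + Z)/(-28 + X - 2*Z))
(37797 + v(145, 15))/(-17377 + x) = (37797 + (15 + 145)/(-28 + 15 - 2*145))/(-17377 - 18344) = (37797 + 160/(-28 + 15 - 290))/(-35721) = (37797 + 160/(-303))*(-1/35721) = (37797 - 1/303*160)*(-1/35721) = (37797 - 160/303)*(-1/35721) = (11452331/303)*(-1/35721) = -11452331/10823463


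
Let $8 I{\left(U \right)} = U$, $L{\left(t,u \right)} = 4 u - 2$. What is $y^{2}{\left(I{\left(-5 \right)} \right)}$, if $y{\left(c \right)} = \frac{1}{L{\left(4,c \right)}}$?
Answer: $\frac{4}{81} \approx 0.049383$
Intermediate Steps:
$L{\left(t,u \right)} = -2 + 4 u$
$I{\left(U \right)} = \frac{U}{8}$
$y{\left(c \right)} = \frac{1}{-2 + 4 c}$
$y^{2}{\left(I{\left(-5 \right)} \right)} = \left(\frac{1}{2 \left(-1 + 2 \cdot \frac{1}{8} \left(-5\right)\right)}\right)^{2} = \left(\frac{1}{2 \left(-1 + 2 \left(- \frac{5}{8}\right)\right)}\right)^{2} = \left(\frac{1}{2 \left(-1 - \frac{5}{4}\right)}\right)^{2} = \left(\frac{1}{2 \left(- \frac{9}{4}\right)}\right)^{2} = \left(\frac{1}{2} \left(- \frac{4}{9}\right)\right)^{2} = \left(- \frac{2}{9}\right)^{2} = \frac{4}{81}$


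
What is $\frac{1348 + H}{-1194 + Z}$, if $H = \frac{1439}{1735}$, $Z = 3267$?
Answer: $\frac{780073}{1198885} \approx 0.65067$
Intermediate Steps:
$H = \frac{1439}{1735}$ ($H = 1439 \cdot \frac{1}{1735} = \frac{1439}{1735} \approx 0.82939$)
$\frac{1348 + H}{-1194 + Z} = \frac{1348 + \frac{1439}{1735}}{-1194 + 3267} = \frac{2340219}{1735 \cdot 2073} = \frac{2340219}{1735} \cdot \frac{1}{2073} = \frac{780073}{1198885}$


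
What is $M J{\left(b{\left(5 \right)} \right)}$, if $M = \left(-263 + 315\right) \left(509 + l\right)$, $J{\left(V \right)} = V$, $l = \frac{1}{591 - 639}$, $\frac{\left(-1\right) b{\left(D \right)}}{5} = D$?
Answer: $- \frac{7940075}{12} \approx -6.6167 \cdot 10^{5}$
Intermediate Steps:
$b{\left(D \right)} = - 5 D$
$l = - \frac{1}{48}$ ($l = \frac{1}{-48} = - \frac{1}{48} \approx -0.020833$)
$M = \frac{317603}{12}$ ($M = \left(-263 + 315\right) \left(509 - \frac{1}{48}\right) = 52 \cdot \frac{24431}{48} = \frac{317603}{12} \approx 26467.0$)
$M J{\left(b{\left(5 \right)} \right)} = \frac{317603 \left(\left(-5\right) 5\right)}{12} = \frac{317603}{12} \left(-25\right) = - \frac{7940075}{12}$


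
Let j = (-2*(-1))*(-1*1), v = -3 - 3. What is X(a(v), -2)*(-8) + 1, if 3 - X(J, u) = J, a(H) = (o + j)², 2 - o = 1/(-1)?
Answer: -15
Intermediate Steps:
v = -6
j = -2 (j = 2*(-1) = -2)
o = 3 (o = 2 - 1/(-1) = 2 - 1*(-1) = 2 + 1 = 3)
a(H) = 1 (a(H) = (3 - 2)² = 1² = 1)
X(J, u) = 3 - J
X(a(v), -2)*(-8) + 1 = (3 - 1*1)*(-8) + 1 = (3 - 1)*(-8) + 1 = 2*(-8) + 1 = -16 + 1 = -15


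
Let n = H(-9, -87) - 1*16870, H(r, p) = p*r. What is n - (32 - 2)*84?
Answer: -18607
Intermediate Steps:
n = -16087 (n = -87*(-9) - 1*16870 = 783 - 16870 = -16087)
n - (32 - 2)*84 = -16087 - (32 - 2)*84 = -16087 - 30*84 = -16087 - 1*2520 = -16087 - 2520 = -18607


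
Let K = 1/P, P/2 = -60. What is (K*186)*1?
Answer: -31/20 ≈ -1.5500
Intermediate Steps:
P = -120 (P = 2*(-60) = -120)
K = -1/120 (K = 1/(-120) = -1/120 ≈ -0.0083333)
(K*186)*1 = -1/120*186*1 = -31/20*1 = -31/20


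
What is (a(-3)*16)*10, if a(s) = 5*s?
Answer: -2400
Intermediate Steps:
(a(-3)*16)*10 = ((5*(-3))*16)*10 = -15*16*10 = -240*10 = -2400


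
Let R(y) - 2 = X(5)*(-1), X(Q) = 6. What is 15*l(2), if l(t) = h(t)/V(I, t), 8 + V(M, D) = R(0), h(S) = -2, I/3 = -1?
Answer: 5/2 ≈ 2.5000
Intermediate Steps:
I = -3 (I = 3*(-1) = -3)
R(y) = -4 (R(y) = 2 + 6*(-1) = 2 - 6 = -4)
V(M, D) = -12 (V(M, D) = -8 - 4 = -12)
l(t) = ⅙ (l(t) = -2/(-12) = -2*(-1/12) = ⅙)
15*l(2) = 15*(⅙) = 5/2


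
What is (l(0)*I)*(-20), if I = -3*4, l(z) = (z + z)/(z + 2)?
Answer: 0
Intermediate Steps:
l(z) = 2*z/(2 + z) (l(z) = (2*z)/(2 + z) = 2*z/(2 + z))
I = -12
(l(0)*I)*(-20) = ((2*0/(2 + 0))*(-12))*(-20) = ((2*0/2)*(-12))*(-20) = ((2*0*(1/2))*(-12))*(-20) = (0*(-12))*(-20) = 0*(-20) = 0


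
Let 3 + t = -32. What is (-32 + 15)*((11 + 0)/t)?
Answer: 187/35 ≈ 5.3429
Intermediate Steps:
t = -35 (t = -3 - 32 = -35)
(-32 + 15)*((11 + 0)/t) = (-32 + 15)*((11 + 0)/(-35)) = -187*(-1)/35 = -17*(-11/35) = 187/35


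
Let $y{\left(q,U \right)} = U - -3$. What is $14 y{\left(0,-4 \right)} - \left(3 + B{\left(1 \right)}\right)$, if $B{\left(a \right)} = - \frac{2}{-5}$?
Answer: $- \frac{87}{5} \approx -17.4$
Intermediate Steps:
$y{\left(q,U \right)} = 3 + U$ ($y{\left(q,U \right)} = U + 3 = 3 + U$)
$B{\left(a \right)} = \frac{2}{5}$ ($B{\left(a \right)} = \left(-2\right) \left(- \frac{1}{5}\right) = \frac{2}{5}$)
$14 y{\left(0,-4 \right)} - \left(3 + B{\left(1 \right)}\right) = 14 \left(3 - 4\right) - \frac{17}{5} = 14 \left(-1\right) - \frac{17}{5} = -14 - \frac{17}{5} = - \frac{87}{5}$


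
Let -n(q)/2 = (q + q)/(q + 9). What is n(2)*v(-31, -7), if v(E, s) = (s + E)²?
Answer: -11552/11 ≈ -1050.2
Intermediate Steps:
v(E, s) = (E + s)²
n(q) = -4*q/(9 + q) (n(q) = -2*(q + q)/(q + 9) = -2*2*q/(9 + q) = -4*q/(9 + q))
n(2)*v(-31, -7) = (-4*2/(9 + 2))*(-31 - 7)² = -4*2/11*(-38)² = -4*2*1/11*1444 = -8/11*1444 = -11552/11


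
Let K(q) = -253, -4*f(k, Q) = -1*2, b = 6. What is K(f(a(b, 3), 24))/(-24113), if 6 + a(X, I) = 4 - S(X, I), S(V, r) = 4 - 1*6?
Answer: 253/24113 ≈ 0.010492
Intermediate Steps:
S(V, r) = -2 (S(V, r) = 4 - 6 = -2)
a(X, I) = 0 (a(X, I) = -6 + (4 - 1*(-2)) = -6 + (4 + 2) = -6 + 6 = 0)
f(k, Q) = ½ (f(k, Q) = -(-1)*2/4 = -¼*(-2) = ½)
K(f(a(b, 3), 24))/(-24113) = -253/(-24113) = -253*(-1/24113) = 253/24113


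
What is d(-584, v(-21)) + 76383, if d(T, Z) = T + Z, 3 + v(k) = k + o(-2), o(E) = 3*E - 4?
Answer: 75765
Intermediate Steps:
o(E) = -4 + 3*E
v(k) = -13 + k (v(k) = -3 + (k + (-4 + 3*(-2))) = -3 + (k + (-4 - 6)) = -3 + (k - 10) = -3 + (-10 + k) = -13 + k)
d(-584, v(-21)) + 76383 = (-584 + (-13 - 21)) + 76383 = (-584 - 34) + 76383 = -618 + 76383 = 75765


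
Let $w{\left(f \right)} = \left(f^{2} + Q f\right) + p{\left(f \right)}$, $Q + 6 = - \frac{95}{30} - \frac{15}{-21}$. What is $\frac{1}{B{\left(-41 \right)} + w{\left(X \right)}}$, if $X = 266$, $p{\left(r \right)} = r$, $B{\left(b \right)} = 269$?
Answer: $\frac{3}{207128} \approx 1.4484 \cdot 10^{-5}$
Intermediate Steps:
$Q = - \frac{355}{42}$ ($Q = -6 - \left(- \frac{5}{7} + \frac{19}{6}\right) = -6 - \frac{103}{42} = - \frac{355}{42} \approx -8.4524$)
$w{\left(f \right)} = f^{2} - \frac{313 f}{42}$ ($w{\left(f \right)} = \left(f^{2} - \frac{355 f}{42}\right) + f = f^{2} - \frac{313 f}{42}$)
$\frac{1}{B{\left(-41 \right)} + w{\left(X \right)}} = \frac{1}{269 + \frac{1}{42} \cdot 266 \left(-313 + 42 \cdot 266\right)} = \frac{1}{269 + \frac{1}{42} \cdot 266 \left(-313 + 11172\right)} = \frac{1}{269 + \frac{1}{42} \cdot 266 \cdot 10859} = \frac{1}{269 + \frac{206321}{3}} = \frac{1}{\frac{207128}{3}} = \frac{3}{207128}$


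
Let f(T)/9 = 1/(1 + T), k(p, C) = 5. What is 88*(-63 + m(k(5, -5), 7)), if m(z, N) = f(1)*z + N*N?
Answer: 748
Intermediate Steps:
f(T) = 9/(1 + T)
m(z, N) = N**2 + 9*z/2 (m(z, N) = (9/(1 + 1))*z + N*N = (9/2)*z + N**2 = (9*(1/2))*z + N**2 = 9*z/2 + N**2 = N**2 + 9*z/2)
88*(-63 + m(k(5, -5), 7)) = 88*(-63 + (7**2 + (9/2)*5)) = 88*(-63 + (49 + 45/2)) = 88*(-63 + 143/2) = 88*(17/2) = 748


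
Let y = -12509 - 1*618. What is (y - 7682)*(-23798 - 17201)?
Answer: 853148191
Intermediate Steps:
y = -13127 (y = -12509 - 618 = -13127)
(y - 7682)*(-23798 - 17201) = (-13127 - 7682)*(-23798 - 17201) = -20809*(-40999) = 853148191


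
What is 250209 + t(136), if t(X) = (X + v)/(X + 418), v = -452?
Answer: 69307735/277 ≈ 2.5021e+5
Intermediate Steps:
t(X) = (-452 + X)/(418 + X) (t(X) = (X - 452)/(X + 418) = (-452 + X)/(418 + X))
250209 + t(136) = 250209 + (-452 + 136)/(418 + 136) = 250209 - 316/554 = 250209 + (1/554)*(-316) = 250209 - 158/277 = 69307735/277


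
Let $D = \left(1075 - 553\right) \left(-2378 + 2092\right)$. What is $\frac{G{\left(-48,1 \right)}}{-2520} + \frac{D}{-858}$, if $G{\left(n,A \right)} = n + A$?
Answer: $\frac{438527}{2520} \approx 174.02$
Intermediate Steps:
$D = -149292$ ($D = 522 \left(-286\right) = -149292$)
$G{\left(n,A \right)} = A + n$
$\frac{G{\left(-48,1 \right)}}{-2520} + \frac{D}{-858} = \frac{1 - 48}{-2520} - \frac{149292}{-858} = \left(-47\right) \left(- \frac{1}{2520}\right) - -174 = \frac{47}{2520} + 174 = \frac{438527}{2520}$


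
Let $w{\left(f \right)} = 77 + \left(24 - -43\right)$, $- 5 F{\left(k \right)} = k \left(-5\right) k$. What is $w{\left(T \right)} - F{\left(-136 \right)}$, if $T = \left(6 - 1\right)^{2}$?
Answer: $-18352$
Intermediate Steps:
$T = 25$ ($T = 5^{2} = 25$)
$F{\left(k \right)} = k^{2}$ ($F{\left(k \right)} = - \frac{k \left(-5\right) k}{5} = - \frac{- 5 k k}{5} = - \frac{\left(-5\right) k^{2}}{5} = k^{2}$)
$w{\left(f \right)} = 144$ ($w{\left(f \right)} = 77 + \left(24 + 43\right) = 77 + 67 = 144$)
$w{\left(T \right)} - F{\left(-136 \right)} = 144 - \left(-136\right)^{2} = 144 - 18496 = -18352$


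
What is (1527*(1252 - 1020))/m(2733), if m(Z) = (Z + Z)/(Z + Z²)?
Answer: 484278888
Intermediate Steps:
m(Z) = 2*Z/(Z + Z²) (m(Z) = (2*Z)/(Z + Z²) = 2*Z/(Z + Z²))
(1527*(1252 - 1020))/m(2733) = (1527*(1252 - 1020))/((2/(1 + 2733))) = (1527*232)/((2/2734)) = 354264/((2*(1/2734))) = 354264/(1/1367) = 354264*1367 = 484278888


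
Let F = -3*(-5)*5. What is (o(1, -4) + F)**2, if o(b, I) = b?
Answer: 5776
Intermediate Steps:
F = 75 (F = 15*5 = 75)
(o(1, -4) + F)**2 = (1 + 75)**2 = 76**2 = 5776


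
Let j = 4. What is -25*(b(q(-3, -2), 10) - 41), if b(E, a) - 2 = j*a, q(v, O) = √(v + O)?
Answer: -25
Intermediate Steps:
q(v, O) = √(O + v)
b(E, a) = 2 + 4*a
-25*(b(q(-3, -2), 10) - 41) = -25*((2 + 4*10) - 41) = -25*((2 + 40) - 41) = -25*(42 - 41) = -25*1 = -25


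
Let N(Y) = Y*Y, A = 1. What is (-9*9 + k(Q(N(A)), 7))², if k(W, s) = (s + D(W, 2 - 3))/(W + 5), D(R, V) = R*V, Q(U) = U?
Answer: 6400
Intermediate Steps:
N(Y) = Y²
k(W, s) = (s - W)/(5 + W) (k(W, s) = (s + W*(2 - 3))/(W + 5) = (s + W*(-1))/(5 + W) = (s - W)/(5 + W))
(-9*9 + k(Q(N(A)), 7))² = (-9*9 + (7 - 1*1²)/(5 + 1²))² = (-81 + (7 - 1*1)/(5 + 1))² = (-81 + (7 - 1)/6)² = (-81 + (⅙)*6)² = (-81 + 1)² = (-80)² = 6400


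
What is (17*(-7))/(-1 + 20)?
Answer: -119/19 ≈ -6.2632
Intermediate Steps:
(17*(-7))/(-1 + 20) = -119/19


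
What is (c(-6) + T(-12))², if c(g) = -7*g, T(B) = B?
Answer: 900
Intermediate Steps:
(c(-6) + T(-12))² = (-7*(-6) - 12)² = (42 - 12)² = 30² = 900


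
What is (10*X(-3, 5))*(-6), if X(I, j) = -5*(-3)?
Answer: -900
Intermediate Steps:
X(I, j) = 15
(10*X(-3, 5))*(-6) = (10*15)*(-6) = 150*(-6) = -900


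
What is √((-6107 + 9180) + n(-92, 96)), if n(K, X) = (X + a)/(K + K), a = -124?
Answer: 7*√132710/46 ≈ 55.436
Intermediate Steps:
n(K, X) = (-124 + X)/(2*K) (n(K, X) = (X - 124)/(K + K) = (-124 + X)/((2*K)) = (-124 + X)*(1/(2*K)) = (-124 + X)/(2*K))
√((-6107 + 9180) + n(-92, 96)) = √((-6107 + 9180) + (½)*(-124 + 96)/(-92)) = √(3073 + (½)*(-1/92)*(-28)) = √(3073 + 7/46) = √(141365/46) = 7*√132710/46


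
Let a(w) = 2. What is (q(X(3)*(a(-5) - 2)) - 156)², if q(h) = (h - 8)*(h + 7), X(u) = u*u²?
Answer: 44944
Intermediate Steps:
X(u) = u³
q(h) = (-8 + h)*(7 + h)
(q(X(3)*(a(-5) - 2)) - 156)² = ((-56 + (3³*(2 - 2))² - 3³*(2 - 2)) - 156)² = ((-56 + (27*0)² - 27*0) - 156)² = ((-56 + 0² - 1*0) - 156)² = ((-56 + 0 + 0) - 156)² = (-56 - 156)² = (-212)² = 44944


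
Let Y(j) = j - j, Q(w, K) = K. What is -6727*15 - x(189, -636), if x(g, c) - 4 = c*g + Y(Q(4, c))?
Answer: 19295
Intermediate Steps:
Y(j) = 0
x(g, c) = 4 + c*g (x(g, c) = 4 + (c*g + 0) = 4 + c*g)
-6727*15 - x(189, -636) = -6727*15 - (4 - 636*189) = -100905 - (4 - 120204) = -100905 - 1*(-120200) = -100905 + 120200 = 19295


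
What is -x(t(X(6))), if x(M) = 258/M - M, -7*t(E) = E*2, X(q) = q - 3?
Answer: 2101/7 ≈ 300.14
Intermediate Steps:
X(q) = -3 + q
t(E) = -2*E/7 (t(E) = -E*2/7 = -2*E/7)
x(M) = -M + 258/M
-x(t(X(6))) = -(-(-2)*(-3 + 6)/7 + 258/((-2*(-3 + 6)/7))) = -(-(-2)*3/7 + 258/((-2/7*3))) = -(-1*(-6/7) + 258/(-6/7)) = -(6/7 + 258*(-7/6)) = -(6/7 - 301) = -1*(-2101/7) = 2101/7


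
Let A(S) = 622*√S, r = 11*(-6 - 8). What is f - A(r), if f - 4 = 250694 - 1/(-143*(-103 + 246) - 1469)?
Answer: 5494798765/21918 - 622*I*√154 ≈ 2.507e+5 - 7718.8*I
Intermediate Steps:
r = -154 (r = 11*(-14) = -154)
f = 5494798765/21918 (f = 4 + (250694 - 1/(-143*(-103 + 246) - 1469)) = 4 + (250694 - 1/(-143*143 - 1469)) = 4 + (250694 - 1/(-20449 - 1469)) = 4 + (250694 - 1/(-21918)) = 4 + (250694 - 1*(-1/21918)) = 4 + (250694 + 1/21918) = 4 + 5494711093/21918 = 5494798765/21918 ≈ 2.5070e+5)
f - A(r) = 5494798765/21918 - 622*√(-154) = 5494798765/21918 - 622*I*√154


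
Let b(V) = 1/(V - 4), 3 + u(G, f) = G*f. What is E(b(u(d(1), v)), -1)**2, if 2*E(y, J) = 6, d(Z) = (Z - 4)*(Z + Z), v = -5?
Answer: 9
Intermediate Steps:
d(Z) = 2*Z*(-4 + Z) (d(Z) = (-4 + Z)*(2*Z) = 2*Z*(-4 + Z))
u(G, f) = -3 + G*f
b(V) = 1/(-4 + V)
E(y, J) = 3 (E(y, J) = (1/2)*6 = 3)
E(b(u(d(1), v)), -1)**2 = 3**2 = 9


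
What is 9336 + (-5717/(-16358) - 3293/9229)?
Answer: 1409435975251/150967982 ≈ 9336.0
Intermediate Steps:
9336 + (-5717/(-16358) - 3293/9229) = 9336 + (-5717*(-1/16358) - 3293*1/9229) = 9336 + (5717/16358 - 3293/9229) = 9336 - 1104701/150967982 = 1409435975251/150967982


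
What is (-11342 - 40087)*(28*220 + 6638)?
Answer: -658188342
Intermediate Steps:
(-11342 - 40087)*(28*220 + 6638) = -51429*(6160 + 6638) = -51429*12798 = -658188342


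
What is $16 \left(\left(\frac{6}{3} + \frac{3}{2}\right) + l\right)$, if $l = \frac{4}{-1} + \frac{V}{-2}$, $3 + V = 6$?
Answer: $-32$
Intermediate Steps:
$V = 3$ ($V = -3 + 6 = 3$)
$l = - \frac{11}{2}$ ($l = \frac{4}{-1} + \frac{3}{-2} = 4 \left(-1\right) + 3 \left(- \frac{1}{2}\right) = -4 - \frac{3}{2} = - \frac{11}{2} \approx -5.5$)
$16 \left(\left(\frac{6}{3} + \frac{3}{2}\right) + l\right) = 16 \left(\left(\frac{6}{3} + \frac{3}{2}\right) - \frac{11}{2}\right) = 16 \left(\left(6 \cdot \frac{1}{3} + 3 \cdot \frac{1}{2}\right) - \frac{11}{2}\right) = 16 \left(\left(2 + \frac{3}{2}\right) - \frac{11}{2}\right) = 16 \left(\frac{7}{2} - \frac{11}{2}\right) = 16 \left(-2\right) = -32$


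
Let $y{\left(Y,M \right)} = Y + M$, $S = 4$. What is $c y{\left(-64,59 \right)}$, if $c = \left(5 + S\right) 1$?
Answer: $-45$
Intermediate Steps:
$y{\left(Y,M \right)} = M + Y$
$c = 9$ ($c = \left(5 + 4\right) 1 = 9 \cdot 1 = 9$)
$c y{\left(-64,59 \right)} = 9 \left(59 - 64\right) = 9 \left(-5\right) = -45$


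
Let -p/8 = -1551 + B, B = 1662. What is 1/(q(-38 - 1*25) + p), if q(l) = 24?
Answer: -1/864 ≈ -0.0011574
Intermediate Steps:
p = -888 (p = -8*(-1551 + 1662) = -8*111 = -888)
1/(q(-38 - 1*25) + p) = 1/(24 - 888) = 1/(-864) = -1/864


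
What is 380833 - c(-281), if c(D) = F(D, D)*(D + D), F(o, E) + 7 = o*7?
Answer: -728555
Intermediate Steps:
F(o, E) = -7 + 7*o (F(o, E) = -7 + o*7 = -7 + 7*o)
c(D) = 2*D*(-7 + 7*D) (c(D) = (-7 + 7*D)*(D + D) = (-7 + 7*D)*(2*D) = 2*D*(-7 + 7*D))
380833 - c(-281) = 380833 - 14*(-281)*(-1 - 281) = 380833 - 14*(-281)*(-282) = 380833 - 1*1109388 = 380833 - 1109388 = -728555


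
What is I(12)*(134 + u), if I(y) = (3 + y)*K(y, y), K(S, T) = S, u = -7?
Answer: 22860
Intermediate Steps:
I(y) = y*(3 + y) (I(y) = (3 + y)*y = y*(3 + y))
I(12)*(134 + u) = (12*(3 + 12))*(134 - 7) = (12*15)*127 = 180*127 = 22860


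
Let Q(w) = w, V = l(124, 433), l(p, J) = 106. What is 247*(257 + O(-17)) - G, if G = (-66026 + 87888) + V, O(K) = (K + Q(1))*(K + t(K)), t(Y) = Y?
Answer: 175879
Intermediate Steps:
V = 106
O(K) = 2*K*(1 + K) (O(K) = (K + 1)*(K + K) = (1 + K)*(2*K) = 2*K*(1 + K))
G = 21968 (G = (-66026 + 87888) + 106 = 21862 + 106 = 21968)
247*(257 + O(-17)) - G = 247*(257 + 2*(-17)*(1 - 17)) - 1*21968 = 247*(257 + 2*(-17)*(-16)) - 21968 = 247*(257 + 544) - 21968 = 247*801 - 21968 = 197847 - 21968 = 175879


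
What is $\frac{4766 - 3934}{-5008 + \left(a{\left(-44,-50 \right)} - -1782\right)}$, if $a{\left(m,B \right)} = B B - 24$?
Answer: $- \frac{416}{375} \approx -1.1093$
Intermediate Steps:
$a{\left(m,B \right)} = -24 + B^{2}$ ($a{\left(m,B \right)} = B^{2} - 24 = -24 + B^{2}$)
$\frac{4766 - 3934}{-5008 + \left(a{\left(-44,-50 \right)} - -1782\right)} = \frac{4766 - 3934}{-5008 - \left(-1758 - 2500\right)} = \frac{832}{-5008 + \left(\left(-24 + 2500\right) + 1782\right)} = \frac{832}{-5008 + \left(2476 + 1782\right)} = \frac{832}{-5008 + 4258} = \frac{832}{-750} = 832 \left(- \frac{1}{750}\right) = - \frac{416}{375}$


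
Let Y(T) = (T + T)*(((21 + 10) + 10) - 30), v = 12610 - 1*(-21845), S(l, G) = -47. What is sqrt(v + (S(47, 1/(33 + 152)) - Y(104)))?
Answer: 2*sqrt(8030) ≈ 179.22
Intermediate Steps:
v = 34455 (v = 12610 + 21845 = 34455)
Y(T) = 22*T (Y(T) = (2*T)*((31 + 10) - 30) = (2*T)*(41 - 30) = (2*T)*11 = 22*T)
sqrt(v + (S(47, 1/(33 + 152)) - Y(104))) = sqrt(34455 + (-47 - 22*104)) = sqrt(34455 + (-47 - 1*2288)) = sqrt(34455 + (-47 - 2288)) = sqrt(34455 - 2335) = sqrt(32120) = 2*sqrt(8030)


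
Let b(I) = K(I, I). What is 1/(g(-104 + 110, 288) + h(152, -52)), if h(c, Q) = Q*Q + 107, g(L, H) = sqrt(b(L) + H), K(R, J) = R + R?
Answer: 937/2633807 - 10*sqrt(3)/7901421 ≈ 0.00035357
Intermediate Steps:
K(R, J) = 2*R
b(I) = 2*I
g(L, H) = sqrt(H + 2*L) (g(L, H) = sqrt(2*L + H) = sqrt(H + 2*L))
h(c, Q) = 107 + Q**2 (h(c, Q) = Q**2 + 107 = 107 + Q**2)
1/(g(-104 + 110, 288) + h(152, -52)) = 1/(sqrt(288 + 2*(-104 + 110)) + (107 + (-52)**2)) = 1/(sqrt(288 + 2*6) + (107 + 2704)) = 1/(sqrt(288 + 12) + 2811) = 1/(sqrt(300) + 2811) = 1/(10*sqrt(3) + 2811) = 1/(2811 + 10*sqrt(3))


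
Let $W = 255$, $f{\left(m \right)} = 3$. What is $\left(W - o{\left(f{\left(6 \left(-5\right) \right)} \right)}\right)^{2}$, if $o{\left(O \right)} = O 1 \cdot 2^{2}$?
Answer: $59049$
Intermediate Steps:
$o{\left(O \right)} = 4 O$ ($o{\left(O \right)} = O 4 = 4 O$)
$\left(W - o{\left(f{\left(6 \left(-5\right) \right)} \right)}\right)^{2} = \left(255 - 4 \cdot 3\right)^{2} = \left(255 - 12\right)^{2} = 243^{2} = 59049$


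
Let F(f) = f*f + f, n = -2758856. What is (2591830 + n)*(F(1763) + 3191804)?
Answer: -1052553757136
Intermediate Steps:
F(f) = f + f² (F(f) = f² + f = f + f²)
(2591830 + n)*(F(1763) + 3191804) = (2591830 - 2758856)*(1763*(1 + 1763) + 3191804) = -167026*(1763*1764 + 3191804) = -167026*(3109932 + 3191804) = -167026*6301736 = -1052553757136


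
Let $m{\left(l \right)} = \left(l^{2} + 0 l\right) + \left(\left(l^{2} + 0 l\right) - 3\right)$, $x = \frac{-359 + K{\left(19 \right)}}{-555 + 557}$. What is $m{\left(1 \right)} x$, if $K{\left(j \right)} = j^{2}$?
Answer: $-1$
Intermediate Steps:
$x = 1$ ($x = \frac{-359 + 19^{2}}{-555 + 557} = \frac{-359 + 361}{2} = 2 \cdot \frac{1}{2} = 1$)
$m{\left(l \right)} = -3 + 2 l^{2}$ ($m{\left(l \right)} = \left(l^{2} + 0\right) + \left(\left(l^{2} + 0\right) - 3\right) = l^{2} + \left(l^{2} - 3\right) = l^{2} + \left(-3 + l^{2}\right) = -3 + 2 l^{2}$)
$m{\left(1 \right)} x = \left(-3 + 2 \cdot 1^{2}\right) 1 = \left(-3 + 2 \cdot 1\right) 1 = \left(-3 + 2\right) 1 = \left(-1\right) 1 = -1$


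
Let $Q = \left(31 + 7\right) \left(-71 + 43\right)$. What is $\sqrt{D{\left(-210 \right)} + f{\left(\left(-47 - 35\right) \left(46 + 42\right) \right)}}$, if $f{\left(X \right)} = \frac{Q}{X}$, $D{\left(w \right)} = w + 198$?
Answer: $\frac{i \sqrt{9643282}}{902} \approx 3.4428 i$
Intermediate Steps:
$Q = -1064$ ($Q = 38 \left(-28\right) = -1064$)
$D{\left(w \right)} = 198 + w$
$f{\left(X \right)} = - \frac{1064}{X}$
$\sqrt{D{\left(-210 \right)} + f{\left(\left(-47 - 35\right) \left(46 + 42\right) \right)}} = \sqrt{\left(198 - 210\right) - \frac{1064}{\left(-47 - 35\right) \left(46 + 42\right)}} = \sqrt{-12 - \frac{1064}{\left(-82\right) 88}} = \sqrt{-12 - \frac{1064}{-7216}} = \sqrt{-12 - - \frac{133}{902}} = \sqrt{-12 + \frac{133}{902}} = \sqrt{- \frac{10691}{902}} = \frac{i \sqrt{9643282}}{902}$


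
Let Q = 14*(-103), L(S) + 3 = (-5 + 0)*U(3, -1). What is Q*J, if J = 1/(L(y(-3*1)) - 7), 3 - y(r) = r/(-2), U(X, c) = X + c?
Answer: 721/10 ≈ 72.100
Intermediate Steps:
y(r) = 3 + r/2 (y(r) = 3 - r/(-2) = 3 - r*(-1)/2 = 3 - (-1)*r/2 = 3 + r/2)
L(S) = -13 (L(S) = -3 + (-5 + 0)*(3 - 1) = -3 - 5*2 = -3 - 10 = -13)
Q = -1442
J = -1/20 (J = 1/(-13 - 7) = 1/(-20) = -1/20 ≈ -0.050000)
Q*J = -1442*(-1/20) = 721/10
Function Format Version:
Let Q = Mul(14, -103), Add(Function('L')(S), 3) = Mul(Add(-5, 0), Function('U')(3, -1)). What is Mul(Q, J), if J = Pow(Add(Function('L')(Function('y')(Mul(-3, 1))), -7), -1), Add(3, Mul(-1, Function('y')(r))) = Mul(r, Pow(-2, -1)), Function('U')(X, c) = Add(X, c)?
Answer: Rational(721, 10) ≈ 72.100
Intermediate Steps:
Function('y')(r) = Add(3, Mul(Rational(1, 2), r)) (Function('y')(r) = Add(3, Mul(-1, Mul(r, Pow(-2, -1)))) = Add(3, Mul(-1, Mul(r, Rational(-1, 2)))) = Add(3, Mul(-1, Mul(Rational(-1, 2), r))) = Add(3, Mul(Rational(1, 2), r)))
Function('L')(S) = -13 (Function('L')(S) = Add(-3, Mul(Add(-5, 0), Add(3, -1))) = Add(-3, Mul(-5, 2)) = Add(-3, -10) = -13)
Q = -1442
J = Rational(-1, 20) (J = Pow(Add(-13, -7), -1) = Pow(-20, -1) = Rational(-1, 20) ≈ -0.050000)
Mul(Q, J) = Mul(-1442, Rational(-1, 20)) = Rational(721, 10)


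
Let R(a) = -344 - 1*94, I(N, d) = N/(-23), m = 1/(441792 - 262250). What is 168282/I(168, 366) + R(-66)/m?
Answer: -2202548169/28 ≈ -7.8662e+7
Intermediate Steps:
m = 1/179542 ≈ 5.5697e-6
I(N, d) = -N/23 (I(N, d) = N*(-1/23) = -N/23)
R(a) = -438 (R(a) = -344 - 94 = -438)
168282/I(168, 366) + R(-66)/m = 168282/((-1/23*168)) - 438/1/179542 = 168282/(-168/23) - 438*179542 = 168282*(-23/168) - 78639396 = -645081/28 - 78639396 = -2202548169/28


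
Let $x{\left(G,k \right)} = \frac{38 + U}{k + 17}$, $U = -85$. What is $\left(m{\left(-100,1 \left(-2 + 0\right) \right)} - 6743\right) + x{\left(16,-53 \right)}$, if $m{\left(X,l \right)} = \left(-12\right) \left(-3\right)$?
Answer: $- \frac{241405}{36} \approx -6705.7$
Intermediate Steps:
$x{\left(G,k \right)} = - \frac{47}{17 + k}$ ($x{\left(G,k \right)} = \frac{38 - 85}{k + 17} = - \frac{47}{17 + k}$)
$m{\left(X,l \right)} = 36$
$\left(m{\left(-100,1 \left(-2 + 0\right) \right)} - 6743\right) + x{\left(16,-53 \right)} = \left(36 - 6743\right) - \frac{47}{17 - 53} = -6707 - \frac{47}{-36} = -6707 - - \frac{47}{36} = -6707 + \frac{47}{36} = - \frac{241405}{36}$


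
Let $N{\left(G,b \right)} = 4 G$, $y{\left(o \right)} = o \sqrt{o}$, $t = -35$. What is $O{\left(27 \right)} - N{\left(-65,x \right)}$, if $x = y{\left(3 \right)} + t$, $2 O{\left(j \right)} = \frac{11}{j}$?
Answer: $\frac{14051}{54} \approx 260.2$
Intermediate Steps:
$y{\left(o \right)} = o^{\frac{3}{2}}$
$O{\left(j \right)} = \frac{11}{2 j}$ ($O{\left(j \right)} = \frac{11 \frac{1}{j}}{2} = \frac{11}{2 j}$)
$x = -35 + 3 \sqrt{3}$ ($x = 3^{\frac{3}{2}} - 35 = 3 \sqrt{3} - 35 = -35 + 3 \sqrt{3} \approx -29.804$)
$O{\left(27 \right)} - N{\left(-65,x \right)} = \frac{11}{2 \cdot 27} - 4 \left(-65\right) = \frac{11}{2} \cdot \frac{1}{27} - -260 = \frac{11}{54} + 260 = \frac{14051}{54}$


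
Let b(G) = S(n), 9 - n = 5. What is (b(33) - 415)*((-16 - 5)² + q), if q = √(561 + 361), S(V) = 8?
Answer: -179487 - 407*√922 ≈ -1.9185e+5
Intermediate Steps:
n = 4 (n = 9 - 1*5 = 9 - 5 = 4)
b(G) = 8
q = √922 ≈ 30.364
(b(33) - 415)*((-16 - 5)² + q) = (8 - 415)*((-16 - 5)² + √922) = -407*((-21)² + √922) = -407*(441 + √922) = -179487 - 407*√922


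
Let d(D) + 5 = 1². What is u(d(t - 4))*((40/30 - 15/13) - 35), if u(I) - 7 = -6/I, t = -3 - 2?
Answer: -11543/39 ≈ -295.97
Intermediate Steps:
t = -5
d(D) = -4 (d(D) = -5 + 1² = -5 + 1 = -4)
u(I) = 7 - 6/I
u(d(t - 4))*((40/30 - 15/13) - 35) = (7 - 6/(-4))*((40/30 - 15/13) - 35) = (7 - 6*(-¼))*((40*(1/30) - 15*1/13) - 35) = (7 + 3/2)*((4/3 - 15/13) - 35) = 17*(7/39 - 35)/2 = (17/2)*(-1358/39) = -11543/39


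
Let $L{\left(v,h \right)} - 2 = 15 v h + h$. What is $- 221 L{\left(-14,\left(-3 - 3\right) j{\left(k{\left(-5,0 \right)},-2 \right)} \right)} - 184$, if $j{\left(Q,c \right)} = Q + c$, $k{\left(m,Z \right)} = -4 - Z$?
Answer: $1662178$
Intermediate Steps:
$L{\left(v,h \right)} = 2 + h + 15 h v$ ($L{\left(v,h \right)} = 2 + \left(15 v h + h\right) = 2 + \left(15 h v + h\right) = 2 + \left(h + 15 h v\right) = 2 + h + 15 h v$)
$- 221 L{\left(-14,\left(-3 - 3\right) j{\left(k{\left(-5,0 \right)},-2 \right)} \right)} - 184 = - 221 \left(2 + \left(-3 - 3\right) \left(\left(-4 - 0\right) - 2\right) + 15 \left(-3 - 3\right) \left(\left(-4 - 0\right) - 2\right) \left(-14\right)\right) - 184 = - 221 \left(2 - 6 \left(\left(-4 + 0\right) - 2\right) + 15 \left(- 6 \left(\left(-4 + 0\right) - 2\right)\right) \left(-14\right)\right) - 184 = - 221 \left(2 - 6 \left(-4 - 2\right) + 15 \left(- 6 \left(-4 - 2\right)\right) \left(-14\right)\right) - 184 = - 221 \left(2 - -36 + 15 \left(\left(-6\right) \left(-6\right)\right) \left(-14\right)\right) - 184 = - 221 \left(2 + 36 + 15 \cdot 36 \left(-14\right)\right) - 184 = - 221 \left(2 + 36 - 7560\right) - 184 = \left(-221\right) \left(-7522\right) - 184 = 1662362 - 184 = 1662178$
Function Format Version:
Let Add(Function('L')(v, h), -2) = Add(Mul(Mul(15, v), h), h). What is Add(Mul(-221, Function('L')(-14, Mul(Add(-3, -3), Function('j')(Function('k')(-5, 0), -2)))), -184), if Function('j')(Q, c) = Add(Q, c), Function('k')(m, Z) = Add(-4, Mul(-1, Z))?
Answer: 1662178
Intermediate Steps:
Function('L')(v, h) = Add(2, h, Mul(15, h, v)) (Function('L')(v, h) = Add(2, Add(Mul(Mul(15, v), h), h)) = Add(2, Add(Mul(15, h, v), h)) = Add(2, Add(h, Mul(15, h, v))) = Add(2, h, Mul(15, h, v)))
Add(Mul(-221, Function('L')(-14, Mul(Add(-3, -3), Function('j')(Function('k')(-5, 0), -2)))), -184) = Add(Mul(-221, Add(2, Mul(Add(-3, -3), Add(Add(-4, Mul(-1, 0)), -2)), Mul(15, Mul(Add(-3, -3), Add(Add(-4, Mul(-1, 0)), -2)), -14))), -184) = Add(Mul(-221, Add(2, Mul(-6, Add(Add(-4, 0), -2)), Mul(15, Mul(-6, Add(Add(-4, 0), -2)), -14))), -184) = Add(Mul(-221, Add(2, Mul(-6, Add(-4, -2)), Mul(15, Mul(-6, Add(-4, -2)), -14))), -184) = Add(Mul(-221, Add(2, Mul(-6, -6), Mul(15, Mul(-6, -6), -14))), -184) = Add(Mul(-221, Add(2, 36, Mul(15, 36, -14))), -184) = Add(Mul(-221, Add(2, 36, -7560)), -184) = Add(Mul(-221, -7522), -184) = Add(1662362, -184) = 1662178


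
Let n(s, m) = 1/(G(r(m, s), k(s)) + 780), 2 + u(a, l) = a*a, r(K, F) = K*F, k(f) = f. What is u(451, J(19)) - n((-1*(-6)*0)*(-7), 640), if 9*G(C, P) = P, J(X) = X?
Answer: 158651219/780 ≈ 2.0340e+5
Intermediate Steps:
r(K, F) = F*K
G(C, P) = P/9
u(a, l) = -2 + a² (u(a, l) = -2 + a*a = -2 + a²)
n(s, m) = 1/(780 + s/9) (n(s, m) = 1/(s/9 + 780) = 1/(780 + s/9))
u(451, J(19)) - n((-1*(-6)*0)*(-7), 640) = (-2 + 451²) - 9/(7020 + (-1*(-6)*0)*(-7)) = (-2 + 203401) - 9/(7020 + (6*0)*(-7)) = 203399 - 9/(7020 + 0*(-7)) = 203399 - 9/(7020 + 0) = 203399 - 9/7020 = 203399 - 1*1/780 = 203399 - 1/780 = 158651219/780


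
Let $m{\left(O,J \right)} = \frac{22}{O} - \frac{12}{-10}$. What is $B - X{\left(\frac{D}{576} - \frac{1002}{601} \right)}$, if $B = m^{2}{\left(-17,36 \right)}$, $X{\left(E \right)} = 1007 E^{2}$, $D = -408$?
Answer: $- \frac{8542168173440711}{1503174081600} \approx -5682.8$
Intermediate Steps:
$m{\left(O,J \right)} = \frac{6}{5} + \frac{22}{O}$ ($m{\left(O,J \right)} = \frac{22}{O} - - \frac{6}{5} = \frac{22}{O} + \frac{6}{5} = \frac{6}{5} + \frac{22}{O}$)
$B = \frac{64}{7225}$ ($B = \left(\frac{6}{5} + \frac{22}{-17}\right)^{2} = \left(\frac{6}{5} + 22 \left(- \frac{1}{17}\right)\right)^{2} = \left(\frac{6}{5} - \frac{22}{17}\right)^{2} = \left(- \frac{8}{85}\right)^{2} = \frac{64}{7225} \approx 0.0088581$)
$B - X{\left(\frac{D}{576} - \frac{1002}{601} \right)} = \frac{64}{7225} - 1007 \left(- \frac{408}{576} - \frac{1002}{601}\right)^{2} = \frac{64}{7225} - 1007 \left(\left(-408\right) \frac{1}{576} - \frac{1002}{601}\right)^{2} = \frac{64}{7225} - 1007 \left(- \frac{17}{24} - \frac{1002}{601}\right)^{2} = \frac{64}{7225} - 1007 \left(- \frac{34265}{14424}\right)^{2} = \frac{64}{7225} - 1007 \cdot \frac{1174090225}{208051776} = \frac{64}{7225} - \frac{1182308856575}{208051776} = - \frac{8542168173440711}{1503174081600}$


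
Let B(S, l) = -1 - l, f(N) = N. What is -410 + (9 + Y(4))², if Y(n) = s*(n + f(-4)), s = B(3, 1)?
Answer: -329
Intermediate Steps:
s = -2 (s = -1 - 1*1 = -1 - 1 = -2)
Y(n) = 8 - 2*n (Y(n) = -2*(n - 4) = -2*(-4 + n) = 8 - 2*n)
-410 + (9 + Y(4))² = -410 + (9 + (8 - 2*4))² = -410 + (9 + (8 - 8))² = -410 + (9 + 0)² = -410 + 9² = -410 + 81 = -329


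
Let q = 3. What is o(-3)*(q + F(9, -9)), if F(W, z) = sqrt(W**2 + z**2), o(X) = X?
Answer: -9 - 27*sqrt(2) ≈ -47.184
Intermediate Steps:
o(-3)*(q + F(9, -9)) = -3*(3 + sqrt(9**2 + (-9)**2)) = -3*(3 + sqrt(81 + 81)) = -3*(3 + sqrt(162)) = -3*(3 + 9*sqrt(2)) = -9 - 27*sqrt(2)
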